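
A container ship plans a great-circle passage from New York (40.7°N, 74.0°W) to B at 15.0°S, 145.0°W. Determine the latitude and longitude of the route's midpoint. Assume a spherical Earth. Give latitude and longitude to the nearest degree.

≈ 16°N, 114°W

Write both endpoints as unit vectors p₁, p₂ with components (cos φ cos λ, cos φ sin λ, sin φ).
The central angle between the endpoints is δ = arccos(p₁·p₂) ≈ 1.501 rad (86.0°).
Interpolate at f = 1/2 with slerp weights a = sin((1−f)δ)/sin δ ≈ 0.684, b = sin(fδ)/sin δ ≈ 0.684.
p = a·p₁ + b·p₂ ≈ (-0.398, -0.877, 0.269); φ = arcsin(p_z) ≈ 15.60°, λ = atan2(p_y, p_x) ≈ -114.41°.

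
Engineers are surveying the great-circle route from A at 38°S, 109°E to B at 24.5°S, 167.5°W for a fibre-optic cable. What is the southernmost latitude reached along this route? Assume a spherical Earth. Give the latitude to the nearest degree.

The great circle lies in the plane with unit normal n̂ = (p₁ × p₂)/|p₁ × p₂|.
Here n̂_z ≈ +0.757; the vertex latitude is φ_max = arccos|n̂_z| ≈ 40.8°.
Check via Clairaut: cos φ_max = |cos φ₁| · sin C = cos(38.0°)·sin(106.2°) ≈ 0.757, again giving ≈ 40.8°.

≈ 41°S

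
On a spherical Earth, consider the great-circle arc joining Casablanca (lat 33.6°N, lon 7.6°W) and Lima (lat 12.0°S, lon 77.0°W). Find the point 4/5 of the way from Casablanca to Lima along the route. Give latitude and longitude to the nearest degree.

≈ lat 2°S, lon 64°W

Write both endpoints as unit vectors p₁, p₂ with components (cos φ cos λ, cos φ sin λ, sin φ).
The central angle between the endpoints is δ = arccos(p₁·p₂) ≈ 1.398 rad (80.1°).
Interpolate at f = 4/5 with slerp weights a = sin((1−f)δ)/sin δ ≈ 0.280, b = sin(fδ)/sin δ ≈ 0.913.
p = a·p₁ + b·p₂ ≈ (0.432, -0.901, -0.035); φ = arcsin(p_z) ≈ -1.99°, λ = atan2(p_y, p_x) ≈ -64.37°.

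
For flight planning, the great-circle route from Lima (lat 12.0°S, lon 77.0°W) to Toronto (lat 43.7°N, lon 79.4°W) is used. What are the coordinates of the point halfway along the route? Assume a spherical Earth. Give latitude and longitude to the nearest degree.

≈ lat 16°N, lon 78°W

Write both endpoints as unit vectors p₁, p₂ with components (cos φ cos λ, cos φ sin λ, sin φ).
The central angle between the endpoints is δ = arccos(p₁·p₂) ≈ 0.973 rad (55.7°).
Interpolate at f = 1/2 with slerp weights a = sin((1−f)δ)/sin δ ≈ 0.566, b = sin(fδ)/sin δ ≈ 0.566.
p = a·p₁ + b·p₂ ≈ (0.200, -0.941, 0.273); φ = arcsin(p_z) ≈ 15.85°, λ = atan2(p_y, p_x) ≈ -78.02°.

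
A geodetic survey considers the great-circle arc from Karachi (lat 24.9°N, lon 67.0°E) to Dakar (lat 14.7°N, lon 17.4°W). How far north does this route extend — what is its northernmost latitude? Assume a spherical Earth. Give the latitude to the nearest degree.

The great circle lies in the plane with unit normal n̂ = (p₁ × p₂)/|p₁ × p₂|.
Here n̂_z ≈ -0.890; the vertex latitude is φ_max = arccos|n̂_z| ≈ 27.2°.

≈ 27°N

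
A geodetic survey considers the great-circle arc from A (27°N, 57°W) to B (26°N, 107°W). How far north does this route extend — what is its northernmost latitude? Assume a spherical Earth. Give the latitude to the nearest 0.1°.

≈ 28.8°N

The great circle lies in the plane with unit normal n̂ = (p₁ × p₂)/|p₁ × p₂|.
Here n̂_z ≈ -0.876; the vertex latitude is φ_max = arccos|n̂_z| ≈ 28.8°.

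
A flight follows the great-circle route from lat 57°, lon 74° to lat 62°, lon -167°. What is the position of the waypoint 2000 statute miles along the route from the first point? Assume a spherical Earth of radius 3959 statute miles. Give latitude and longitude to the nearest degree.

Write both endpoints as unit vectors p₁, p₂ with components (cos φ cos λ, cos φ sin λ, sin φ).
The central angle between the endpoints is δ = arccos(p₁·p₂) ≈ 0.906 rad (51.9°). The total great-circle distance is δ·R ≈ 0.906 × 3959 ≈ 3589 mi, so the target fraction is f = 2000/3589 ≈ 0.557.
Interpolate at f ≈ 0.557 with slerp weights a = sin((1−f)δ)/sin δ ≈ 0.496, b = sin(fδ)/sin δ ≈ 0.615.
p = a·p₁ + b·p₂ ≈ (-0.207, 0.195, 0.959); φ = arcsin(p_z) ≈ 73.50°, λ = atan2(p_y, p_x) ≈ 136.70°.

≈ lat 73°, lon 137°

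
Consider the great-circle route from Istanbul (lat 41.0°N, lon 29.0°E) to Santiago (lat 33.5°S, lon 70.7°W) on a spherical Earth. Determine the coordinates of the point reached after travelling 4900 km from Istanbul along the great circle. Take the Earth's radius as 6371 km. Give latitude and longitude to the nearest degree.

From cos δ = sin φ₁ sin φ₂ + cos φ₁ cos φ₂ cos Δλ, the central angle is δ ≈ 2.058 rad (117.9°). The total great-circle distance is δ·R ≈ 2.058 × 6371 ≈ 13111 km, so the target fraction is f = 4900/13111 ≈ 0.374.
Interpolate at f ≈ 0.374 with slerp weights a = sin((1−f)δ)/sin δ ≈ 1.087, b = sin(fδ)/sin δ ≈ 0.787.
p = a·p₁ + b·p₂ ≈ (0.934, -0.222, 0.279); φ = arcsin(p_z) ≈ 16.18°, λ = atan2(p_y, p_x) ≈ -13.35°.

≈ lat 16°N, lon 13°W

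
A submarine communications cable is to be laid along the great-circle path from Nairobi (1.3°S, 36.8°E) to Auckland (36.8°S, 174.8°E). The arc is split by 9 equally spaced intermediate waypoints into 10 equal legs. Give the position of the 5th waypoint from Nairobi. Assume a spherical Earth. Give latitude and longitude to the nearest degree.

Write both endpoints as unit vectors p₁, p₂ with components (cos φ cos λ, cos φ sin λ, sin φ).
The central angle between the endpoints is δ = arccos(p₁·p₂) ≈ 2.191 rad (125.5°).
Interpolate at f = 5/10 with slerp weights a = sin((1−f)δ)/sin δ ≈ 1.093, b = sin(fδ)/sin δ ≈ 1.093.
p = a·p₁ + b·p₂ ≈ (0.003, 0.734, -0.679); φ = arcsin(p_z) ≈ -42.80°, λ = atan2(p_y, p_x) ≈ 89.74°.

≈ 43°S, 90°E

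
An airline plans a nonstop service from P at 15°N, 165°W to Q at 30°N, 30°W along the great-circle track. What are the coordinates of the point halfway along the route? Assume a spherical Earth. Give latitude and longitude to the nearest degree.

The haversine formula gives a central angle δ ≈ 2.051 rad (117.5°) between the endpoints.
Interpolate at f = 1/2 with slerp weights a = sin((1−f)δ)/sin δ ≈ 0.964, b = sin(fδ)/sin δ ≈ 0.964.
p = a·p₁ + b·p₂ ≈ (-0.176, -0.659, 0.732); φ = arcsin(p_z) ≈ 47.02°, λ = atan2(p_y, p_x) ≈ -105.00°.

≈ 47°N, 105°W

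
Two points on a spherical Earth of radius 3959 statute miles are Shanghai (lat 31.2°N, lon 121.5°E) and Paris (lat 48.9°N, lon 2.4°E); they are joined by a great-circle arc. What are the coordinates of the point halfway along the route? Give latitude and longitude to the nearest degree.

From cos δ = sin φ₁ sin φ₂ + cos φ₁ cos φ₂ cos Δλ, the central angle is δ ≈ 1.454 rad (83.3°).
Interpolate at f = 1/2 with slerp weights a = sin((1−f)δ)/sin δ ≈ 0.669, b = sin(fδ)/sin δ ≈ 0.669.
p = a·p₁ + b·p₂ ≈ (0.140, 0.506, 0.851); φ = arcsin(p_z) ≈ 58.30°, λ = atan2(p_y, p_x) ≈ 74.50°.

≈ lat 58°N, lon 75°E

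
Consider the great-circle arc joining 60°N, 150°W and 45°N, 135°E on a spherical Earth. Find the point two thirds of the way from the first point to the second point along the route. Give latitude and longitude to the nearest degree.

Convert each endpoint to a unit vector on the sphere (x = cos φ cos λ, y = cos φ sin λ, z = sin φ).
The central angle between the endpoints is δ = arccos(p₁·p₂) ≈ 0.790 rad (45.3°).
Interpolate at f = 2/3 with slerp weights a = sin((1−f)δ)/sin δ ≈ 0.366, b = sin(fδ)/sin δ ≈ 0.708.
p = a·p₁ + b·p₂ ≈ (-0.512, 0.262, 0.818); φ = arcsin(p_z) ≈ 54.85°, λ = atan2(p_y, p_x) ≈ 152.90°.

≈ 55°N, 153°E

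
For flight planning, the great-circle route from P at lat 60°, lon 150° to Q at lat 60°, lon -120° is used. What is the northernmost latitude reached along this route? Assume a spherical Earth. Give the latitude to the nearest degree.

The great circle lies in the plane with unit normal n̂ = (p₁ × p₂)/|p₁ × p₂|.
Here n̂_z ≈ +0.378; the vertex latitude is φ_max = arccos|n̂_z| ≈ 67.8°.
Check via Clairaut: cos φ_max = |cos φ₁| · sin C = cos(60.0°)·sin(49.1°) ≈ 0.378, again giving ≈ 67.8°.

≈ 68°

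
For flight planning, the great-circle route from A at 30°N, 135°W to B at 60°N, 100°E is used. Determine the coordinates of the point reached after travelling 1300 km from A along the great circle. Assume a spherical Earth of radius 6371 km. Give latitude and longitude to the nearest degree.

The haversine formula gives a central angle δ ≈ 1.385 rad (79.4°) between the endpoints. The total great-circle distance is δ·R ≈ 1.385 × 6371 ≈ 8824 km, so the target fraction is f = 1300/8824 ≈ 0.147.
Interpolate at f ≈ 0.147 with slerp weights a = sin((1−f)δ)/sin δ ≈ 0.941, b = sin(fδ)/sin δ ≈ 0.206.
p = a·p₁ + b·p₂ ≈ (-0.594, -0.475, 0.649); φ = arcsin(p_z) ≈ 40.48°, λ = atan2(p_y, p_x) ≈ -141.37°.

≈ 40°N, 141°W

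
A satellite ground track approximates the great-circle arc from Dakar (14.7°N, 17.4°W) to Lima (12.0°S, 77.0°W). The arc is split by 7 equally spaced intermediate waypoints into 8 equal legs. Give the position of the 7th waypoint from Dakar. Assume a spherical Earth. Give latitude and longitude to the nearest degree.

≈ 9°S, 69°W

Convert each endpoint to a unit vector on the sphere (x = cos φ cos λ, y = cos φ sin λ, z = sin φ).
The central angle between the endpoints is δ = arccos(p₁·p₂) ≈ 1.131 rad (64.8°).
Interpolate at f = 7/8 with slerp weights a = sin((1−f)δ)/sin δ ≈ 0.156, b = sin(fδ)/sin δ ≈ 0.924.
p = a·p₁ + b·p₂ ≈ (0.347, -0.925, -0.153); φ = arcsin(p_z) ≈ -8.77°, λ = atan2(p_y, p_x) ≈ -69.45°.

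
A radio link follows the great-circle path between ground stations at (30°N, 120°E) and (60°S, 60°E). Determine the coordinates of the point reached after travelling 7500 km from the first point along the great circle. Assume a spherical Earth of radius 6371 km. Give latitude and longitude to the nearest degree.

≈ (32°S, 91°E)

Convert each endpoint to a unit vector on the sphere (x = cos φ cos λ, y = cos φ sin λ, z = sin φ).
The central angle between the endpoints is δ = arccos(p₁·p₂) ≈ 1.789 rad (102.5°). The total great-circle distance is δ·R ≈ 1.789 × 6371 ≈ 11398 km, so the target fraction is f = 7500/11398 ≈ 0.658.
Interpolate at f ≈ 0.658 with slerp weights a = sin((1−f)δ)/sin δ ≈ 0.588, b = sin(fδ)/sin δ ≈ 0.946.
p = a·p₁ + b·p₂ ≈ (-0.018, 0.851, -0.525); φ = arcsin(p_z) ≈ -31.67°, λ = atan2(p_y, p_x) ≈ 91.23°.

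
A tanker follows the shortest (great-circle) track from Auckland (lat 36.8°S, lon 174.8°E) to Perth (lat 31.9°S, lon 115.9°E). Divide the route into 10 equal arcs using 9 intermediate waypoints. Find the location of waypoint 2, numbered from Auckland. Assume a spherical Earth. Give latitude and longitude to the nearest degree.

≈ lat 38°S, lon 163°E

The haversine formula gives a central angle δ ≈ 0.840 rad (48.1°) between the endpoints.
Interpolate at f = 2/10 with slerp weights a = sin((1−f)δ)/sin δ ≈ 0.836, b = sin(fδ)/sin δ ≈ 0.225.
p = a·p₁ + b·p₂ ≈ (-0.750, 0.232, -0.619); φ = arcsin(p_z) ≈ -38.28°, λ = atan2(p_y, p_x) ≈ 162.80°.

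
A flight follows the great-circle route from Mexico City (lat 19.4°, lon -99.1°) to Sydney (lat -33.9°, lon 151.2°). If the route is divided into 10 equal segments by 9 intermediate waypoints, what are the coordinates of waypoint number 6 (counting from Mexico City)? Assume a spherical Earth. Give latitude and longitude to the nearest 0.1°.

Convert each endpoint to a unit vector on the sphere (x = cos φ cos λ, y = cos φ sin λ, z = sin φ).
The central angle between the endpoints is δ = arccos(p₁·p₂) ≈ 2.037 rad (116.7°).
Interpolate at f = 6/10 with slerp weights a = sin((1−f)δ)/sin δ ≈ 0.814, b = sin(fδ)/sin δ ≈ 1.052.
p = a·p₁ + b·p₂ ≈ (-0.887, -0.338, -0.316); φ = arcsin(p_z) ≈ -18.43°, λ = atan2(p_y, p_x) ≈ -159.14°.

≈ lat -18.4°, lon -159.1°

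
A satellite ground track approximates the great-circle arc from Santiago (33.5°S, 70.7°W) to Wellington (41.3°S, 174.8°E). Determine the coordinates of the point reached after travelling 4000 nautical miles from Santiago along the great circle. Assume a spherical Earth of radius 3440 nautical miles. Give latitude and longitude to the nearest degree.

From cos δ = sin φ₁ sin φ₂ + cos φ₁ cos φ₂ cos Δλ, the central angle is δ ≈ 1.466 rad (84.0°). The total great-circle distance is δ·R ≈ 1.466 × 3440 ≈ 5043 nmi, so the target fraction is f = 4000/5043 ≈ 0.793.
Interpolate at f ≈ 0.793 with slerp weights a = sin((1−f)δ)/sin δ ≈ 0.300, b = sin(fδ)/sin δ ≈ 0.923.
p = a·p₁ + b·p₂ ≈ (-0.608, -0.174, -0.775); φ = arcsin(p_z) ≈ -50.80°, λ = atan2(p_y, p_x) ≈ -164.06°.

≈ 51°S, 164°W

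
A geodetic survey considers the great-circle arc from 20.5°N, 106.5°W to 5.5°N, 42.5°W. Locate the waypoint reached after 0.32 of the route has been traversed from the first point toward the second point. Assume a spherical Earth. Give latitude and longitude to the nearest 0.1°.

Write both endpoints as unit vectors p₁, p₂ with components (cos φ cos λ, cos φ sin λ, sin φ).
The central angle between the endpoints is δ = arccos(p₁·p₂) ≈ 1.113 rad (63.8°).
Interpolate at f = 0.32 with slerp weights a = sin((1−f)δ)/sin δ ≈ 0.765, b = sin(fδ)/sin δ ≈ 0.389.
p = a·p₁ + b·p₂ ≈ (0.082, -0.949, 0.305); φ = arcsin(p_z) ≈ 17.78°, λ = atan2(p_y, p_x) ≈ -85.08°.

≈ 17.8°N, 85.1°W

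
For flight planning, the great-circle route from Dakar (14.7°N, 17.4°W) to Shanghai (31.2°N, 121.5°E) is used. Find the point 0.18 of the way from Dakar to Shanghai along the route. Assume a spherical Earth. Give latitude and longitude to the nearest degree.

Convert each endpoint to a unit vector on the sphere (x = cos φ cos λ, y = cos φ sin λ, z = sin φ).
The central angle between the endpoints is δ = arccos(p₁·p₂) ≈ 2.085 rad (119.5°).
Interpolate at f = 0.18 with slerp weights a = sin((1−f)δ)/sin δ ≈ 1.138, b = sin(fδ)/sin δ ≈ 0.421.
p = a·p₁ + b·p₂ ≈ (0.862, -0.022, 0.507); φ = arcsin(p_z) ≈ 30.45°, λ = atan2(p_y, p_x) ≈ -1.46°.

≈ 30°N, 1°W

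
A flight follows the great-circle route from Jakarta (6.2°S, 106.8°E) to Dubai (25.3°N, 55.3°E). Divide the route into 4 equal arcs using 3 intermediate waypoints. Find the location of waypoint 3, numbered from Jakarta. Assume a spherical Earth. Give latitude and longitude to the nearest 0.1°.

≈ 18.4°N, 69.4°E

From cos δ = sin φ₁ sin φ₂ + cos φ₁ cos φ₂ cos Δλ, the central angle is δ ≈ 1.032 rad (59.1°).
Interpolate at f = 3/4 with slerp weights a = sin((1−f)δ)/sin δ ≈ 0.297, b = sin(fδ)/sin δ ≈ 0.814.
p = a·p₁ + b·p₂ ≈ (0.334, 0.888, 0.316); φ = arcsin(p_z) ≈ 18.42°, λ = atan2(p_y, p_x) ≈ 69.41°.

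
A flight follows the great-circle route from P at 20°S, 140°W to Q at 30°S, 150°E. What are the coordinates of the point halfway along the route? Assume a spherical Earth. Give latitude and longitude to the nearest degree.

Write both endpoints as unit vectors p₁, p₂ with components (cos φ cos λ, cos φ sin λ, sin φ).
The central angle between the endpoints is δ = arccos(p₁·p₂) ≈ 1.105 rad (63.3°).
Interpolate at f = 1/2 with slerp weights a = sin((1−f)δ)/sin δ ≈ 0.587, b = sin(fδ)/sin δ ≈ 0.587.
p = a·p₁ + b·p₂ ≈ (-0.863, -0.100, -0.495); φ = arcsin(p_z) ≈ -29.64°, λ = atan2(p_y, p_x) ≈ -173.36°.

≈ 30°S, 173°W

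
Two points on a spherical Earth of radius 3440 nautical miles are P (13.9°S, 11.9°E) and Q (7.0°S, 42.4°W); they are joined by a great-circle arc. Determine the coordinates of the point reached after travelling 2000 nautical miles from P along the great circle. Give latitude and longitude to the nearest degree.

≈ (11°S, 22°W)

Convert each endpoint to a unit vector on the sphere (x = cos φ cos λ, y = cos φ sin λ, z = sin φ).
The central angle between the endpoints is δ = arccos(p₁·p₂) ≈ 0.938 rad (53.7°). The total great-circle distance is δ·R ≈ 0.938 × 3440 ≈ 3226 nmi, so the target fraction is f = 2000/3226 ≈ 0.620.
Interpolate at f ≈ 0.620 with slerp weights a = sin((1−f)δ)/sin δ ≈ 0.433, b = sin(fδ)/sin δ ≈ 0.681.
p = a·p₁ + b·p₂ ≈ (0.910, -0.369, -0.187); φ = arcsin(p_z) ≈ -10.78°, λ = atan2(p_y, p_x) ≈ -22.08°.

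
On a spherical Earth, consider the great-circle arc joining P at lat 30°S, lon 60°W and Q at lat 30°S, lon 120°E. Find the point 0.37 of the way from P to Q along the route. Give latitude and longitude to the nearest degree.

≈ lat 74°S, lon 60°W

Convert each endpoint to a unit vector on the sphere (x = cos φ cos λ, y = cos φ sin λ, z = sin φ).
The central angle between the endpoints is δ = arccos(p₁·p₂) ≈ 2.094 rad (120.0°).
Interpolate at f = 0.37 with slerp weights a = sin((1−f)δ)/sin δ ≈ 1.118, b = sin(fδ)/sin δ ≈ 0.808.
p = a·p₁ + b·p₂ ≈ (0.134, -0.233, -0.963); φ = arcsin(p_z) ≈ -74.40°, λ = atan2(p_y, p_x) ≈ -60.00°.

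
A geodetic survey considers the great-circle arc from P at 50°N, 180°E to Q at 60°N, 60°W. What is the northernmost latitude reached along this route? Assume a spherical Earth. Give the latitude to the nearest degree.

≈ 71°N

The great circle lies in the plane with unit normal n̂ = (p₁ × p₂)/|p₁ × p₂|.
Here n̂_z ≈ +0.322; the vertex latitude is φ_max = arccos|n̂_z| ≈ 71.2°.
Check via Clairaut: cos φ_max = |cos φ₁| · sin C = cos(50.0°)·sin(30.1°) ≈ 0.322, again giving ≈ 71.2°.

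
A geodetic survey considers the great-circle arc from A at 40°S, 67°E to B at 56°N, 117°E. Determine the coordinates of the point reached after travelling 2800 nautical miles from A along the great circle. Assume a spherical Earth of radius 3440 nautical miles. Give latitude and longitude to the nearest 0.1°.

Write both endpoints as unit vectors p₁, p₂ with components (cos φ cos λ, cos φ sin λ, sin φ).
The central angle between the endpoints is δ = arccos(p₁·p₂) ≈ 1.831 rad (104.9°). The total great-circle distance is δ·R ≈ 1.831 × 3440 ≈ 6300 nmi, so the target fraction is f = 2800/6300 ≈ 0.444.
Interpolate at f ≈ 0.444 with slerp weights a = sin((1−f)δ)/sin δ ≈ 0.880, b = sin(fδ)/sin δ ≈ 0.752.
p = a·p₁ + b·p₂ ≈ (0.073, 0.996, 0.058); φ = arcsin(p_z) ≈ 3.32°, λ = atan2(p_y, p_x) ≈ 85.83°.

≈ 3.3°N, 85.8°E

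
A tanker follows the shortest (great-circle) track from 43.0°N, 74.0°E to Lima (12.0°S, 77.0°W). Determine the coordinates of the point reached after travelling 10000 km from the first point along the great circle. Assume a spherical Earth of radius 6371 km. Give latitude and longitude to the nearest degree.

From cos δ = sin φ₁ sin φ₂ + cos φ₁ cos φ₂ cos Δλ, the central angle is δ ≈ 2.446 rad (140.1°). The total great-circle distance is δ·R ≈ 2.446 × 6371 ≈ 15581 km, so the target fraction is f = 10000/15581 ≈ 0.642.
Interpolate at f ≈ 0.642 with slerp weights a = sin((1−f)δ)/sin δ ≈ 1.198, b = sin(fδ)/sin δ ≈ 1.560.
p = a·p₁ + b·p₂ ≈ (0.585, -0.644, 0.493); φ = arcsin(p_z) ≈ 29.53°, λ = atan2(p_y, p_x) ≈ -47.77°.

≈ 30°N, 48°W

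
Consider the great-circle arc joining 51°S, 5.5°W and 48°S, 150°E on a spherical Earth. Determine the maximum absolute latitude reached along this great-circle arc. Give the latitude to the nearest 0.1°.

The great circle lies in the plane with unit normal n̂ = (p₁ × p₂)/|p₁ × p₂|.
Here n̂_z ≈ +0.178; the vertex latitude is φ_max = arccos|n̂_z| ≈ 79.7°.
Check via Clairaut: cos φ_max = |cos φ₁| · sin C = cos(51.0°)·sin(163.6°) ≈ 0.178, again giving ≈ 79.7°.

≈ 79.7°S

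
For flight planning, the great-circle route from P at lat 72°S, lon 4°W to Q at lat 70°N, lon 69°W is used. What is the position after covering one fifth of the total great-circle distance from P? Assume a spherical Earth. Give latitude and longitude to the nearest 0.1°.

Write both endpoints as unit vectors p₁, p₂ with components (cos φ cos λ, cos φ sin λ, sin φ).
The central angle between the endpoints is δ = arccos(p₁·p₂) ≈ 2.585 rad (148.1°).
Interpolate at f = 1/5 with slerp weights a = sin((1−f)δ)/sin δ ≈ 1.664, b = sin(fδ)/sin δ ≈ 0.936.
p = a·p₁ + b·p₂ ≈ (0.627, -0.335, -0.703); φ = arcsin(p_z) ≈ -44.67°, λ = atan2(p_y, p_x) ≈ -28.07°.

≈ lat 44.7°S, lon 28.1°W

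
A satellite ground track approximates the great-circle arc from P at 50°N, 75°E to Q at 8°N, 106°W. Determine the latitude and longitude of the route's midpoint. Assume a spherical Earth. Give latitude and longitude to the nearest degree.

≈ 69°N, 108°W

The haversine formula gives a central angle δ ≈ 2.129 rad (122.0°) between the endpoints.
Interpolate at f = 1/2 with slerp weights a = sin((1−f)δ)/sin δ ≈ 1.031, b = sin(fδ)/sin δ ≈ 1.031.
p = a·p₁ + b·p₂ ≈ (-0.110, -0.341, 0.933); φ = arcsin(p_z) ≈ 68.98°, λ = atan2(p_y, p_x) ≈ -107.85°.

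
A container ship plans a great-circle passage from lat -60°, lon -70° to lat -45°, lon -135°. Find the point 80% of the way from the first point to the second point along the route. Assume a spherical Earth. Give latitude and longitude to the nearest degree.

From cos δ = sin φ₁ sin φ₂ + cos φ₁ cos φ₂ cos Δλ, the central angle is δ ≈ 0.705 rad (40.4°).
Interpolate at f = 0.80 with slerp weights a = sin((1−f)δ)/sin δ ≈ 0.217, b = sin(fδ)/sin δ ≈ 0.825.
p = a·p₁ + b·p₂ ≈ (-0.375, -0.514, -0.771); φ = arcsin(p_z) ≈ -50.45°, λ = atan2(p_y, p_x) ≈ -126.12°.

≈ lat -50°, lon -126°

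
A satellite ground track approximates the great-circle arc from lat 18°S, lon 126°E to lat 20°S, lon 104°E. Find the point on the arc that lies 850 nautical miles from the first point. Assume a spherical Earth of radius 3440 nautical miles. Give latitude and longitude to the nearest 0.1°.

The haversine formula gives a central angle δ ≈ 0.364 rad (20.9°) between the endpoints. The total great-circle distance is δ·R ≈ 0.364 × 3440 ≈ 1254 nmi, so the target fraction is f = 850/1254 ≈ 0.678.
Interpolate at f ≈ 0.678 with slerp weights a = sin((1−f)δ)/sin δ ≈ 0.329, b = sin(fδ)/sin δ ≈ 0.686.
p = a·p₁ + b·p₂ ≈ (-0.340, 0.878, -0.336); φ = arcsin(p_z) ≈ -19.65°, λ = atan2(p_y, p_x) ≈ 111.14°.

≈ lat 19.6°S, lon 111.1°E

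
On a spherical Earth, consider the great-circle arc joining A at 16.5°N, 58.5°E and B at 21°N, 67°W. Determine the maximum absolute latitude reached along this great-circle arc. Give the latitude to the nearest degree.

The great circle lies in the plane with unit normal n̂ = (p₁ × p₂)/|p₁ × p₂|.
Here n̂_z ≈ -0.802; the vertex latitude is φ_max = arccos|n̂_z| ≈ 36.7°.
Check via Clairaut: cos φ_max = |cos φ₁| · sin C = cos(16.5°)·sin(56.8°) ≈ 0.802, again giving ≈ 36.7°.

≈ 37°N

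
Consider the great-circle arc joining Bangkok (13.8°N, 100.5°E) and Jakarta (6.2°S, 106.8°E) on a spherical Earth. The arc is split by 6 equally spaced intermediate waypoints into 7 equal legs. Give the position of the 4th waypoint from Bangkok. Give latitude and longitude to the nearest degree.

≈ 2°N, 104°E

Write both endpoints as unit vectors p₁, p₂ with components (cos φ cos λ, cos φ sin λ, sin φ).
The central angle between the endpoints is δ = arccos(p₁·p₂) ≈ 0.366 rad (21.0°).
Interpolate at f = 4/7 with slerp weights a = sin((1−f)δ)/sin δ ≈ 0.436, b = sin(fδ)/sin δ ≈ 0.580.
p = a·p₁ + b·p₂ ≈ (-0.244, 0.969, 0.041); φ = arcsin(p_z) ≈ 2.38°, λ = atan2(p_y, p_x) ≈ 104.13°.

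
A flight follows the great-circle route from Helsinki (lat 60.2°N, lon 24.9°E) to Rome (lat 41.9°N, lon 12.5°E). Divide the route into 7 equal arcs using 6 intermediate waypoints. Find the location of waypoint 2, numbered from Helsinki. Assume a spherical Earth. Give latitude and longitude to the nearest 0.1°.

From cos δ = sin φ₁ sin φ₂ + cos φ₁ cos φ₂ cos Δλ, the central angle is δ ≈ 0.346 rad (19.8°).
Interpolate at f = 2/7 with slerp weights a = sin((1−f)δ)/sin δ ≈ 0.721, b = sin(fδ)/sin δ ≈ 0.291.
p = a·p₁ + b·p₂ ≈ (0.537, 0.198, 0.820); φ = arcsin(p_z) ≈ 55.11°, λ = atan2(p_y, p_x) ≈ 20.24°.

≈ lat 55.1°N, lon 20.2°E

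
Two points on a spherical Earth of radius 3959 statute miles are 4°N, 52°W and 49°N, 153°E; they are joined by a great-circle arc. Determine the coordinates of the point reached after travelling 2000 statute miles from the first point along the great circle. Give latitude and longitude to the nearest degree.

Convert each endpoint to a unit vector on the sphere (x = cos φ cos λ, y = cos φ sin λ, z = sin φ).
The central angle between the endpoints is δ = arccos(p₁·p₂) ≈ 2.142 rad (122.7°). The total great-circle distance is δ·R ≈ 2.142 × 3959 ≈ 8479 mi, so the target fraction is f = 2000/8479 ≈ 0.236.
Interpolate at f ≈ 0.236 with slerp weights a = sin((1−f)δ)/sin δ ≈ 1.186, b = sin(fδ)/sin δ ≈ 0.575.
p = a·p₁ + b·p₂ ≈ (0.392, -0.761, 0.517); φ = arcsin(p_z) ≈ 31.12°, λ = atan2(p_y, p_x) ≈ -62.74°.

≈ 31°N, 63°W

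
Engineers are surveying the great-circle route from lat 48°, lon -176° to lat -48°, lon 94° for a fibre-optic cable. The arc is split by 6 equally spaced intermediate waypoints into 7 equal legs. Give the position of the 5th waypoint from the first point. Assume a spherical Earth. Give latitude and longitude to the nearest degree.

≈ lat -22°, lon 124°

The haversine formula gives a central angle δ ≈ 2.156 rad (123.5°) between the endpoints.
Interpolate at f = 5/7 with slerp weights a = sin((1−f)δ)/sin δ ≈ 0.693, b = sin(fδ)/sin δ ≈ 1.199.
p = a·p₁ + b·p₂ ≈ (-0.519, 0.768, -0.376); φ = arcsin(p_z) ≈ -22.08°, λ = atan2(p_y, p_x) ≈ 124.03°.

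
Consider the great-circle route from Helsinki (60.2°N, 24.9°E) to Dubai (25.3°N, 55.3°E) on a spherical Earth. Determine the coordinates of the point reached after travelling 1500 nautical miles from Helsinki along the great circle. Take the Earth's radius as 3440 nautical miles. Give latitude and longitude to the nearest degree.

≈ 40°N, 48°E

From cos δ = sin φ₁ sin φ₂ + cos φ₁ cos φ₂ cos Δλ, the central angle is δ ≈ 0.710 rad (40.7°). The total great-circle distance is δ·R ≈ 0.710 × 3440 ≈ 2442 nmi, so the target fraction is f = 1500/2442 ≈ 0.614.
Interpolate at f ≈ 0.614 with slerp weights a = sin((1−f)δ)/sin δ ≈ 0.415, b = sin(fδ)/sin δ ≈ 0.648.
p = a·p₁ + b·p₂ ≈ (0.521, 0.568, 0.637); φ = arcsin(p_z) ≈ 39.57°, λ = atan2(p_y, p_x) ≈ 47.52°.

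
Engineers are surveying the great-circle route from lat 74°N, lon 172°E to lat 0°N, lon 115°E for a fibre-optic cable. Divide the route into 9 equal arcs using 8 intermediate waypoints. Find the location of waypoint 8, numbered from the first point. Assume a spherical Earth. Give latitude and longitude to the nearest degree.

≈ lat 9°N, lon 117°E

From cos δ = sin φ₁ sin φ₂ + cos φ₁ cos φ₂ cos Δλ, the central angle is δ ≈ 1.420 rad (81.4°).
Interpolate at f = 8/9 with slerp weights a = sin((1−f)δ)/sin δ ≈ 0.159, b = sin(fδ)/sin δ ≈ 0.964.
p = a·p₁ + b·p₂ ≈ (-0.451, 0.880, 0.153); φ = arcsin(p_z) ≈ 8.79°, λ = atan2(p_y, p_x) ≈ 117.13°.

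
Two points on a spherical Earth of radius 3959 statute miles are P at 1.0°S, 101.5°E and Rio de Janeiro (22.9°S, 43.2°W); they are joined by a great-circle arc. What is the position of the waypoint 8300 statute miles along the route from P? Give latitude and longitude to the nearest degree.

≈ 31°S, 25°W

The haversine formula gives a central angle δ ≈ 2.411 rad (138.2°) between the endpoints. The total great-circle distance is δ·R ≈ 2.411 × 3959 ≈ 9546 mi, so the target fraction is f = 8300/9546 ≈ 0.869.
Interpolate at f ≈ 0.869 with slerp weights a = sin((1−f)δ)/sin δ ≈ 0.464, b = sin(fδ)/sin δ ≈ 1.296.
p = a·p₁ + b·p₂ ≈ (0.778, -0.363, -0.513); φ = arcsin(p_z) ≈ -30.84°, λ = atan2(p_y, p_x) ≈ -25.01°.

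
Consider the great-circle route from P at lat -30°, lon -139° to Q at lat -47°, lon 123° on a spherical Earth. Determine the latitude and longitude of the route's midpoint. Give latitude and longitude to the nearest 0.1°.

Convert each endpoint to a unit vector on the sphere (x = cos φ cos λ, y = cos φ sin λ, z = sin φ).
The central angle between the endpoints is δ = arccos(p₁·p₂) ≈ 1.283 rad (73.5°).
Interpolate at f = 1/2 with slerp weights a = sin((1−f)δ)/sin δ ≈ 0.624, b = sin(fδ)/sin δ ≈ 0.624.
p = a·p₁ + b·p₂ ≈ (-0.640, 0.002, -0.769); φ = arcsin(p_z) ≈ -50.22°, λ = atan2(p_y, p_x) ≈ 179.79°.

≈ lat -50.2°, lon 179.8°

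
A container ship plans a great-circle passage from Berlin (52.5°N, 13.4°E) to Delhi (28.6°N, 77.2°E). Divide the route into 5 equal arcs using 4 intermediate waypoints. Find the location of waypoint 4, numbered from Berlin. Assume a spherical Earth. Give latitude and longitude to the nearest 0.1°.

≈ (35.8°N, 68.3°E)

Convert each endpoint to a unit vector on the sphere (x = cos φ cos λ, y = cos φ sin λ, z = sin φ).
The central angle between the endpoints is δ = arccos(p₁·p₂) ≈ 0.907 rad (52.0°).
Interpolate at f = 4/5 with slerp weights a = sin((1−f)δ)/sin δ ≈ 0.229, b = sin(fδ)/sin δ ≈ 0.843.
p = a·p₁ + b·p₂ ≈ (0.300, 0.754, 0.585); φ = arcsin(p_z) ≈ 35.81°, λ = atan2(p_y, p_x) ≈ 68.32°.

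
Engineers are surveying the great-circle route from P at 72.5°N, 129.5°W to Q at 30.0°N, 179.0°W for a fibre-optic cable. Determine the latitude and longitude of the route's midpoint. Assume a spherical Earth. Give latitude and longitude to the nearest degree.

From cos δ = sin φ₁ sin φ₂ + cos φ₁ cos φ₂ cos Δλ, the central angle is δ ≈ 0.868 rad (49.8°).
Interpolate at f = 1/2 with slerp weights a = sin((1−f)δ)/sin δ ≈ 0.551, b = sin(fδ)/sin δ ≈ 0.551.
p = a·p₁ + b·p₂ ≈ (-0.583, -0.136, 0.801); φ = arcsin(p_z) ≈ 53.25°, λ = atan2(p_y, p_x) ≈ -166.84°.

≈ 53°N, 167°W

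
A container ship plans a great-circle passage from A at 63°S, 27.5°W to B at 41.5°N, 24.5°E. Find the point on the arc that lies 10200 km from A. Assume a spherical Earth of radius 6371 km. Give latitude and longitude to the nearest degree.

≈ 22°N, 16°E

Write both endpoints as unit vectors p₁, p₂ with components (cos φ cos λ, cos φ sin λ, sin φ).
The central angle between the endpoints is δ = arccos(p₁·p₂) ≈ 1.962 rad (112.4°). The total great-circle distance is δ·R ≈ 1.962 × 6371 ≈ 12498 km, so the target fraction is f = 10200/12498 ≈ 0.816.
Interpolate at f ≈ 0.816 with slerp weights a = sin((1−f)δ)/sin δ ≈ 0.382, b = sin(fδ)/sin δ ≈ 1.081.
p = a·p₁ + b·p₂ ≈ (0.891, 0.256, 0.376); φ = arcsin(p_z) ≈ 22.10°, λ = atan2(p_y, p_x) ≈ 16.02°.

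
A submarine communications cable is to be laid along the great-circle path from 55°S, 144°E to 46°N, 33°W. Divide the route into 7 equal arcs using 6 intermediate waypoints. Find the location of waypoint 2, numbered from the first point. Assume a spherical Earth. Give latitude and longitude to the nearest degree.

≈ 74°S, 2°E

Convert each endpoint to a unit vector on the sphere (x = cos φ cos λ, y = cos φ sin λ, z = sin φ).
The central angle between the endpoints is δ = arccos(p₁·p₂) ≈ 2.981 rad (170.8°).
Interpolate at f = 2/7 with slerp weights a = sin((1−f)δ)/sin δ ≈ 5.305, b = sin(fδ)/sin δ ≈ 4.707.
p = a·p₁ + b·p₂ ≈ (0.281, 0.008, -0.960); φ = arcsin(p_z) ≈ -73.70°, λ = atan2(p_y, p_x) ≈ 1.58°.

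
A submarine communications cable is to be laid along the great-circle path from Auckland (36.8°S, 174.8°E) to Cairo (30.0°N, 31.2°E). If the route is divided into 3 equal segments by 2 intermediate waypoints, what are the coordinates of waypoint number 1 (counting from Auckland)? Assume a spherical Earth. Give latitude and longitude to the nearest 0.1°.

From cos δ = sin φ₁ sin φ₂ + cos φ₁ cos φ₂ cos Δλ, the central angle is δ ≈ 2.602 rad (149.1°).
Interpolate at f = 1/3 with slerp weights a = sin((1−f)δ)/sin δ ≈ 1.919, b = sin(fδ)/sin δ ≈ 1.483.
p = a·p₁ + b·p₂ ≈ (-0.432, 0.805, -0.408); φ = arcsin(p_z) ≈ -24.08°, λ = atan2(p_y, p_x) ≈ 118.22°.

≈ (24.1°S, 118.2°E)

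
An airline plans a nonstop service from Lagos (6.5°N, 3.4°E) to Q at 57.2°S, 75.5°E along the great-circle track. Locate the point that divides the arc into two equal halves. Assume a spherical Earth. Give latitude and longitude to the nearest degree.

≈ 30°S, 27°E

Write both endpoints as unit vectors p₁, p₂ with components (cos φ cos λ, cos φ sin λ, sin φ).
The central angle between the endpoints is δ = arccos(p₁·p₂) ≈ 1.500 rad (86.0°).
Interpolate at f = 1/2 with slerp weights a = sin((1−f)δ)/sin δ ≈ 0.683, b = sin(fδ)/sin δ ≈ 0.683.
p = a·p₁ + b·p₂ ≈ (0.771, 0.399, -0.497); φ = arcsin(p_z) ≈ -29.81°, λ = atan2(p_y, p_x) ≈ 27.36°.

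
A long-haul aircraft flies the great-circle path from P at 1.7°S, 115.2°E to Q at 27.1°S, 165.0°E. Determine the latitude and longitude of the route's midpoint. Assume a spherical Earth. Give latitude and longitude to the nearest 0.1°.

≈ 15.8°S, 138.6°E

Convert each endpoint to a unit vector on the sphere (x = cos φ cos λ, y = cos φ sin λ, z = sin φ).
The central angle between the endpoints is δ = arccos(p₁·p₂) ≈ 0.942 rad (54.0°).
Interpolate at f = 1/2 with slerp weights a = sin((1−f)δ)/sin δ ≈ 0.561, b = sin(fδ)/sin δ ≈ 0.561.
p = a·p₁ + b·p₂ ≈ (-0.721, 0.637, -0.272); φ = arcsin(p_z) ≈ -15.80°, λ = atan2(p_y, p_x) ≈ 138.56°.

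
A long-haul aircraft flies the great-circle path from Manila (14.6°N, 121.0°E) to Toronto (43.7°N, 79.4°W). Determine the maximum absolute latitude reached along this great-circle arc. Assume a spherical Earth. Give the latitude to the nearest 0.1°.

≈ 73.8°N

The great circle lies in the plane with unit normal n̂ = (p₁ × p₂)/|p₁ × p₂|.
Here n̂_z ≈ +0.278; the vertex latitude is φ_max = arccos|n̂_z| ≈ 73.8°.
Check via Clairaut: cos φ_max = |cos φ₁| · sin C = cos(14.6°)·sin(16.7°) ≈ 0.278, again giving ≈ 73.8°.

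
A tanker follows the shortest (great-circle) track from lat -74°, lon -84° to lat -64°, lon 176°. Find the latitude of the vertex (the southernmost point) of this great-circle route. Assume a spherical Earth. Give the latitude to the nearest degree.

≈ -77°

The great circle lies in the plane with unit normal n̂ = (p₁ × p₂)/|p₁ × p₂|.
Here n̂_z ≈ -0.221; the vertex latitude is φ_max = arccos|n̂_z| ≈ 77.2°.
Check via Clairaut: cos φ_max = |cos φ₁| · sin C = cos(74.0°)·sin(126.6°) ≈ 0.221, again giving ≈ 77.2°.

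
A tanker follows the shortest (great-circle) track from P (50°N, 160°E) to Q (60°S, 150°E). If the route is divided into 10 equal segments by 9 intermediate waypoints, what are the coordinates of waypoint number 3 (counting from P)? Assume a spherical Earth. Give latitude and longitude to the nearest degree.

≈ (17°N, 157°E)

Convert each endpoint to a unit vector on the sphere (x = cos φ cos λ, y = cos φ sin λ, z = sin φ).
The central angle between the endpoints is δ = arccos(p₁·p₂) ≈ 1.925 rad (110.3°).
Interpolate at f = 3/10 with slerp weights a = sin((1−f)δ)/sin δ ≈ 1.040, b = sin(fδ)/sin δ ≈ 0.582.
p = a·p₁ + b·p₂ ≈ (-0.880, 0.374, 0.292); φ = arcsin(p_z) ≈ 17.00°, λ = atan2(p_y, p_x) ≈ 156.97°.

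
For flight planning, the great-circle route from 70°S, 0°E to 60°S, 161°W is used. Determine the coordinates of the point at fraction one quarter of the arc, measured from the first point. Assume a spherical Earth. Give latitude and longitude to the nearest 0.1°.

Convert each endpoint to a unit vector on the sphere (x = cos φ cos λ, y = cos φ sin λ, z = sin φ).
The central angle between the endpoints is δ = arccos(p₁·p₂) ≈ 0.860 rad (49.3°).
Interpolate at f = 1/4 with slerp weights a = sin((1−f)δ)/sin δ ≈ 0.793, b = sin(fδ)/sin δ ≈ 0.282.
p = a·p₁ + b·p₂ ≈ (0.138, -0.046, -0.989); φ = arcsin(p_z) ≈ -81.63°, λ = atan2(p_y, p_x) ≈ -18.34°.

≈ 81.6°S, 18.3°W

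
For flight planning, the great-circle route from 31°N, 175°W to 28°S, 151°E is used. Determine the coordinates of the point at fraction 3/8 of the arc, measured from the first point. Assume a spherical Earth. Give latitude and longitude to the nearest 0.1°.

≈ 9.0°N, 171.6°E

From cos δ = sin φ₁ sin φ₂ + cos φ₁ cos φ₂ cos Δλ, the central angle is δ ≈ 1.175 rad (67.3°).
Interpolate at f = 3/8 with slerp weights a = sin((1−f)δ)/sin δ ≈ 0.726, b = sin(fδ)/sin δ ≈ 0.462.
p = a·p₁ + b·p₂ ≈ (-0.977, 0.144, 0.157); φ = arcsin(p_z) ≈ 9.04°, λ = atan2(p_y, p_x) ≈ 171.64°.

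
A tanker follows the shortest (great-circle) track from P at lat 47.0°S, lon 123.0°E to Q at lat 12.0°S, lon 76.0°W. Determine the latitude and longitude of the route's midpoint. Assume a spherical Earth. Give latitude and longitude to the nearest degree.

≈ lat 67°S, lon 110°W

Convert each endpoint to a unit vector on the sphere (x = cos φ cos λ, y = cos φ sin λ, z = sin φ).
The central angle between the endpoints is δ = arccos(p₁·p₂) ≈ 2.070 rad (118.6°).
Interpolate at f = 1/2 with slerp weights a = sin((1−f)δ)/sin δ ≈ 0.979, b = sin(fδ)/sin δ ≈ 0.979.
p = a·p₁ + b·p₂ ≈ (-0.132, -0.369, -0.920); φ = arcsin(p_z) ≈ -66.91°, λ = atan2(p_y, p_x) ≈ -109.67°.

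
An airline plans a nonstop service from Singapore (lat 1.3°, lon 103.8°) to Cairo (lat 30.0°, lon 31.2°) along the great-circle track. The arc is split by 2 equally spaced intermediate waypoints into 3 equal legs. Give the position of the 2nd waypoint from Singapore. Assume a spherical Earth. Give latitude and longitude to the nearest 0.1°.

≈ lat 23.9°, lon 58.2°

Write both endpoints as unit vectors p₁, p₂ with components (cos φ cos λ, cos φ sin λ, sin φ).
The central angle between the endpoints is δ = arccos(p₁·p₂) ≈ 1.297 rad (74.3°).
Interpolate at f = 2/3 with slerp weights a = sin((1−f)δ)/sin δ ≈ 0.435, b = sin(fδ)/sin δ ≈ 0.790.
p = a·p₁ + b·p₂ ≈ (0.482, 0.777, 0.405); φ = arcsin(p_z) ≈ 23.89°, λ = atan2(p_y, p_x) ≈ 58.21°.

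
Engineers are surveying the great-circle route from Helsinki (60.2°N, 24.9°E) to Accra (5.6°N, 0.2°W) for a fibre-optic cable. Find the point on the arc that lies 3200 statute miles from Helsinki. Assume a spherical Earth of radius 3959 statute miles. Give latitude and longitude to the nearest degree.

Convert each endpoint to a unit vector on the sphere (x = cos φ cos λ, y = cos φ sin λ, z = sin φ).
The central angle between the endpoints is δ = arccos(p₁·p₂) ≈ 1.009 rad (57.8°). The total great-circle distance is δ·R ≈ 1.009 × 3959 ≈ 3995 mi, so the target fraction is f = 3200/3995 ≈ 0.801.
Interpolate at f ≈ 0.801 with slerp weights a = sin((1−f)δ)/sin δ ≈ 0.236, b = sin(fδ)/sin δ ≈ 0.854.
p = a·p₁ + b·p₂ ≈ (0.957, 0.046, 0.288); φ = arcsin(p_z) ≈ 16.73°, λ = atan2(p_y, p_x) ≈ 2.77°.

≈ (17°N, 3°E)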